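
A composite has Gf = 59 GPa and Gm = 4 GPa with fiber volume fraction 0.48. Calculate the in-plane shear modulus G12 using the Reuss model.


1/G12 = Vf/Gf + (1-Vf)/Gm = 0.48/59 + 0.52/4
G12 = 7.24 GPa

7.24 GPa


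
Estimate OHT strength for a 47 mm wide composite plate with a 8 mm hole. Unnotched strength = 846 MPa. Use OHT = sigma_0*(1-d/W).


OHT = sigma_0*(1-d/W) = 846*(1-8/47) = 702.0 MPa

702.0 MPa


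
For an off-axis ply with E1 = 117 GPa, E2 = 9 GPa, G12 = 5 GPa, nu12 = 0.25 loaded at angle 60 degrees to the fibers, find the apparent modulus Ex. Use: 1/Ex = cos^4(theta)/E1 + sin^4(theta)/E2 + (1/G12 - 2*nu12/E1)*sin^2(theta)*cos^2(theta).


cos^4(60) = 0.0625, sin^4(60) = 0.5625, sin^2(60)*cos^2(60) = 0.1875
1/G12 - 2*nu12/E1 = 1/5 - 2*0.25/117 = 0.195726 GPa^-1
1/Ex = 0.0625/117 + 0.5625/9 + 0.195726*0.1875 = 0.0997329 GPa^-1
Ex = 10.03 GPa

10.03 GPa


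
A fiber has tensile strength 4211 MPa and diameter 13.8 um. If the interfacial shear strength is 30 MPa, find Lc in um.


Lc = sigma_f * d / (2 * tau_i) = 4211 * 13.8 / (2 * 30) = 968.5 um

968.5 um


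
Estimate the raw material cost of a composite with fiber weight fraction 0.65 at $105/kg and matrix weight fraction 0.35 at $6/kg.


Cost = cost_f*Wf + cost_m*Wm = 105*0.65 + 6*0.35 = $70.35/kg

$70.35/kg


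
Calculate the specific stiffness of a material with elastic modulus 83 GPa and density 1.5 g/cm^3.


Specific stiffness = E/rho = 83/1.5 = 55.3 GPa/(g/cm^3)

55.3 GPa/(g/cm^3)


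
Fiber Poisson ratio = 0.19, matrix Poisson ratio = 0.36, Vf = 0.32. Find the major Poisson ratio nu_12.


nu_12 = nu_f*Vf + nu_m*(1-Vf) = 0.19*0.32 + 0.36*0.68 = 0.3056

0.3056


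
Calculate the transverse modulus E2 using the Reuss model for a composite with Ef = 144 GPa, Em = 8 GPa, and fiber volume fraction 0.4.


1/E2 = Vf/Ef + (1-Vf)/Em = 0.4/144 + 0.6/8
E2 = 12.86 GPa

12.86 GPa


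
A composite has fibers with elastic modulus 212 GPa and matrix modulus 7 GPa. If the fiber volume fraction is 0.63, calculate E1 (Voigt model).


E1 = Ef*Vf + Em*(1-Vf) = 212*0.63 + 7*0.37 = 136.15 GPa

136.15 GPa


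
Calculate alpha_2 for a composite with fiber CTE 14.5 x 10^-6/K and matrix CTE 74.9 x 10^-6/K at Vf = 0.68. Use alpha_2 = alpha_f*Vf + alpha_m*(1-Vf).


alpha_2 = alpha_f*Vf + alpha_m*(1-Vf) = 14.5*0.68 + 74.9*0.32 = 33.8 x 10^-6/K

33.8 x 10^-6/K


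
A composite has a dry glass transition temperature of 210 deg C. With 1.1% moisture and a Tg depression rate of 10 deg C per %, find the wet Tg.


Tg_wet = Tg_dry - k*moisture = 210 - 10*1.1 = 199.0 deg C

199.0 deg C


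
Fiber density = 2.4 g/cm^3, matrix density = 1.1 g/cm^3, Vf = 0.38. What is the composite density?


rho_c = rho_f*Vf + rho_m*(1-Vf) = 2.4*0.38 + 1.1*0.62 = 1.594 g/cm^3

1.594 g/cm^3


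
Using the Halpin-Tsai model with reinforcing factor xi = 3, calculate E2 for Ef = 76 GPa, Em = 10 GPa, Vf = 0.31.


eta = (Ef/Em - 1)/(Ef/Em + xi) = (7.6 - 1)/(7.6 + 3) = 0.6226
E2 = Em*(1+xi*eta*Vf)/(1-eta*Vf) = 19.57 GPa

19.57 GPa


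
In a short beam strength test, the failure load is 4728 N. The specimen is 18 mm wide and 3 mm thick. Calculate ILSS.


ILSS = 3F/(4bh) = 3*4728/(4*18*3) = 65.67 MPa

65.67 MPa


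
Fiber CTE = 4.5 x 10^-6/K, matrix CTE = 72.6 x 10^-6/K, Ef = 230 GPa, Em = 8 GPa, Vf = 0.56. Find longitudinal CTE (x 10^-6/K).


E1 = Ef*Vf + Em*(1-Vf) = 132.32
alpha_1 = (alpha_f*Ef*Vf + alpha_m*Em*(1-Vf))/E1 = 6.31 x 10^-6/K

6.31 x 10^-6/K


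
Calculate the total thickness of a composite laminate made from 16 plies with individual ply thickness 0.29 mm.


h = n * t_ply = 16 * 0.29 = 4.64 mm

4.64 mm


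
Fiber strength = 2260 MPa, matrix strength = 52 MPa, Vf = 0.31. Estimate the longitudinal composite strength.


sigma_1 = sigma_f*Vf + sigma_m*(1-Vf) = 2260*0.31 + 52*0.69 = 736.5 MPa

736.5 MPa


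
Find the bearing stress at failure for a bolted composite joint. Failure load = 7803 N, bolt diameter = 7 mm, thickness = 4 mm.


sigma_br = F/(d*h) = 7803/(7*4) = 278.7 MPa

278.7 MPa


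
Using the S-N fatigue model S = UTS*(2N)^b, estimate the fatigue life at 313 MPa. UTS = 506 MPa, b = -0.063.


N = 0.5 * (S/UTS)^(1/b) = 0.5 * (313/506)^(1/-0.063) = 1023.7153 cycles

1023.7153 cycles


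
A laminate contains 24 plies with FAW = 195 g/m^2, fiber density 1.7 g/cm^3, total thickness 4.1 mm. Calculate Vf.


Vf = n * FAW / (rho_f * h * 1000) = 24 * 195 / (1.7 * 4.1 * 1000) = 0.6714

0.6714


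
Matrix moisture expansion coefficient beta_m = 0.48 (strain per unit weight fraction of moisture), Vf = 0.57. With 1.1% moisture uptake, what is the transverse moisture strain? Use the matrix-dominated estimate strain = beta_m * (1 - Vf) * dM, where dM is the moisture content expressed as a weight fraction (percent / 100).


dM = 1.1/100 = 0.011
strain = beta_m * (1-Vf) * dM = 0.48 * 0.43 * 0.011 = 0.0022704

0.0022704


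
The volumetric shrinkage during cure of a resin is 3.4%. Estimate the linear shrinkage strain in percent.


Linear shrinkage ≈ vol_shrink/3 = 3.4/3 = 1.133%

1.133%


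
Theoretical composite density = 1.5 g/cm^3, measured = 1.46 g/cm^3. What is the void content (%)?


Void% = (rho_theo - rho_actual)/rho_theo * 100 = (1.5 - 1.46)/1.5 * 100 = 2.67%

2.67%


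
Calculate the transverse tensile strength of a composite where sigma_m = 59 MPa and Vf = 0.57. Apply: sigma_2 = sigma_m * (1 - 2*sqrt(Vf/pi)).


factor = 1 - 2*sqrt(0.57/pi) = 0.1481
sigma_2 = 59 * 0.1481 = 8.74 MPa

8.74 MPa


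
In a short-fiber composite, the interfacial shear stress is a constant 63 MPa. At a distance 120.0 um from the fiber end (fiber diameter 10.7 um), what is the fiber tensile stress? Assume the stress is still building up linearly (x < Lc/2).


Force balance: sigma_f * (pi*d^2/4) = tau * (pi*d) * x  ->  sigma_f = 4 * tau * x / d
sigma_f = 4 * 63 * 120.0 / 10.7 = 2826.2 MPa

2826.2 MPa


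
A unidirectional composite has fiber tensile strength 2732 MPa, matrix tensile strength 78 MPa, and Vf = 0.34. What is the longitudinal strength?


sigma_1 = sigma_f*Vf + sigma_m*(1-Vf) = 2732*0.34 + 78*0.66 = 980.4 MPa

980.4 MPa


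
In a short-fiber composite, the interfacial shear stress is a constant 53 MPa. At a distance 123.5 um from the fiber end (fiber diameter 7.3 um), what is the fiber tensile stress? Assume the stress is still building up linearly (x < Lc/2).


Force balance: sigma_f * (pi*d^2/4) = tau * (pi*d) * x  ->  sigma_f = 4 * tau * x / d
sigma_f = 4 * 53 * 123.5 / 7.3 = 3586.6 MPa

3586.6 MPa


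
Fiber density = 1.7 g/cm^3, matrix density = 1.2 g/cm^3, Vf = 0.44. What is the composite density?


rho_c = rho_f*Vf + rho_m*(1-Vf) = 1.7*0.44 + 1.2*0.56 = 1.42 g/cm^3

1.42 g/cm^3


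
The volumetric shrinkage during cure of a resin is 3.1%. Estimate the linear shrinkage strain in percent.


Linear shrinkage ≈ vol_shrink/3 = 3.1/3 = 1.033%

1.033%


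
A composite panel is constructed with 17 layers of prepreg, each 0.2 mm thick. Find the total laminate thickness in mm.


h = n * t_ply = 17 * 0.2 = 3.4 mm

3.4 mm


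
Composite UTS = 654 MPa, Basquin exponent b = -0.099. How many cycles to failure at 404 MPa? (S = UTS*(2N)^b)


N = 0.5 * (S/UTS)^(1/b) = 0.5 * (404/654)^(1/-0.099) = 64.8731 cycles

64.8731 cycles


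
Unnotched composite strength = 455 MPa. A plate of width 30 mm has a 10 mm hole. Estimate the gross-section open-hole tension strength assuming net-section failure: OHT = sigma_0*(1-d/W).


OHT = sigma_0*(1-d/W) = 455*(1-10/30) = 303.3 MPa

303.3 MPa


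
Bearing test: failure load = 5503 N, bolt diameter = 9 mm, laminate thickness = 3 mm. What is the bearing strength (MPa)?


sigma_br = F/(d*h) = 5503/(9*3) = 203.8 MPa

203.8 MPa


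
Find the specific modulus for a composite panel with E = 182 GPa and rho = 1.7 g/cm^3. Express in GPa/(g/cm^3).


Specific stiffness = E/rho = 182/1.7 = 107.1 GPa/(g/cm^3)

107.1 GPa/(g/cm^3)


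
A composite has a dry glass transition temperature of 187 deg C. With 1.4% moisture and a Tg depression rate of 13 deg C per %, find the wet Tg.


Tg_wet = Tg_dry - k*moisture = 187 - 13*1.4 = 168.8 deg C

168.8 deg C


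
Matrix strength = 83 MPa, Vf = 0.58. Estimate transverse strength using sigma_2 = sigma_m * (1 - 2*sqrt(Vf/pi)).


factor = 1 - 2*sqrt(0.58/pi) = 0.1407
sigma_2 = 83 * 0.1407 = 11.67 MPa

11.67 MPa


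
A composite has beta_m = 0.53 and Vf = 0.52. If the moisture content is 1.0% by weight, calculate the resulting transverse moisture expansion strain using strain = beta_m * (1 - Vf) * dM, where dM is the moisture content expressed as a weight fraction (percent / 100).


dM = 1.0/100 = 0.01
strain = beta_m * (1-Vf) * dM = 0.53 * 0.48 * 0.01 = 0.002544

0.002544


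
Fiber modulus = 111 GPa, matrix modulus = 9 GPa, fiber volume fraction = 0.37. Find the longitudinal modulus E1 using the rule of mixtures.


E1 = Ef*Vf + Em*(1-Vf) = 111*0.37 + 9*0.63 = 46.74 GPa

46.74 GPa


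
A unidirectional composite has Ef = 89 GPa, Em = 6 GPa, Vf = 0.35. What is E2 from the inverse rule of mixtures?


1/E2 = Vf/Ef + (1-Vf)/Em = 0.35/89 + 0.65/6
E2 = 8.91 GPa

8.91 GPa


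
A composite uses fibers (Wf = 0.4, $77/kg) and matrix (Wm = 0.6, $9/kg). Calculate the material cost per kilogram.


Cost = cost_f*Wf + cost_m*Wm = 77*0.4 + 9*0.6 = $36.2/kg

$36.2/kg


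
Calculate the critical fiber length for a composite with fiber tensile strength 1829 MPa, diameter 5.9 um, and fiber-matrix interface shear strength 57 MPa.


Lc = sigma_f * d / (2 * tau_i) = 1829 * 5.9 / (2 * 57) = 94.7 um

94.7 um


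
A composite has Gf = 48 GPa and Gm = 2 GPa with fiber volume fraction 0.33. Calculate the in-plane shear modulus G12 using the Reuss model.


1/G12 = Vf/Gf + (1-Vf)/Gm = 0.33/48 + 0.67/2
G12 = 2.93 GPa

2.93 GPa


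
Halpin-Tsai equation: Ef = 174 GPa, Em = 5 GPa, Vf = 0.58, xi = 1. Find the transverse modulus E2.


eta = (Ef/Em - 1)/(Ef/Em + xi) = (34.8 - 1)/(34.8 + 1) = 0.9441
E2 = Em*(1+xi*eta*Vf)/(1-eta*Vf) = 17.1 GPa

17.1 GPa


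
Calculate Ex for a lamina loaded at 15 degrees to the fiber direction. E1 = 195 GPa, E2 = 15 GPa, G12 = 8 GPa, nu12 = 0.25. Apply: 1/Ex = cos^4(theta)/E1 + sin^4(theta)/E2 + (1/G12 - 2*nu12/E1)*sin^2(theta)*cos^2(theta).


cos^4(15) = 0.870513, sin^4(15) = 0.004487, sin^2(15)*cos^2(15) = 0.0625
1/G12 - 2*nu12/E1 = 1/8 - 2*0.25/195 = 0.122436 GPa^-1
1/Ex = 0.870513/195 + 0.004487/15 + 0.122436*0.0625 = 0.0124156 GPa^-1
Ex = 80.54 GPa

80.54 GPa


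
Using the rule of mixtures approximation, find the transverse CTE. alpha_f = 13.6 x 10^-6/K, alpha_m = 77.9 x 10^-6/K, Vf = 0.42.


alpha_2 = alpha_f*Vf + alpha_m*(1-Vf) = 13.6*0.42 + 77.9*0.58 = 50.9 x 10^-6/K

50.9 x 10^-6/K


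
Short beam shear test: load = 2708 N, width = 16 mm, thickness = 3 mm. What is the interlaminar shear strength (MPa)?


ILSS = 3F/(4bh) = 3*2708/(4*16*3) = 42.31 MPa

42.31 MPa


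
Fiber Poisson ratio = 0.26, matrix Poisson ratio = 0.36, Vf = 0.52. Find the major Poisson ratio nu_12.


nu_12 = nu_f*Vf + nu_m*(1-Vf) = 0.26*0.52 + 0.36*0.48 = 0.308

0.308


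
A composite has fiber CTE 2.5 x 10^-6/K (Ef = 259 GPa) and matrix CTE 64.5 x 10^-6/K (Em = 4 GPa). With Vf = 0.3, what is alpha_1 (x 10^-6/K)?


E1 = Ef*Vf + Em*(1-Vf) = 80.5
alpha_1 = (alpha_f*Ef*Vf + alpha_m*Em*(1-Vf))/E1 = 4.66 x 10^-6/K

4.66 x 10^-6/K


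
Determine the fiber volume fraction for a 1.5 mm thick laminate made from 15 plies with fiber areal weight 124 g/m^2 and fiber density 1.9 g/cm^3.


Vf = n * FAW / (rho_f * h * 1000) = 15 * 124 / (1.9 * 1.5 * 1000) = 0.6526

0.6526


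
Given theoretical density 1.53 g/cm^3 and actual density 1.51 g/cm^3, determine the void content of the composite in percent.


Void% = (rho_theo - rho_actual)/rho_theo * 100 = (1.53 - 1.51)/1.53 * 100 = 1.31%

1.31%


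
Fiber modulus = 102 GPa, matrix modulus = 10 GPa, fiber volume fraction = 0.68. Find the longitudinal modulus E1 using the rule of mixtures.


E1 = Ef*Vf + Em*(1-Vf) = 102*0.68 + 10*0.32 = 72.56 GPa

72.56 GPa


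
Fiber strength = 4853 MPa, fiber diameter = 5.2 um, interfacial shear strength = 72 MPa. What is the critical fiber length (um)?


Lc = sigma_f * d / (2 * tau_i) = 4853 * 5.2 / (2 * 72) = 175.2 um

175.2 um


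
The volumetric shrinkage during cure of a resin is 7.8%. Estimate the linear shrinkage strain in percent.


Linear shrinkage ≈ vol_shrink/3 = 7.8/3 = 2.6%

2.6%


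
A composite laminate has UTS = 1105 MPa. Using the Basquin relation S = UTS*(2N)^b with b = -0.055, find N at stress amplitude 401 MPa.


N = 0.5 * (S/UTS)^(1/b) = 0.5 * (401/1105)^(1/-0.055) = 5.0458e+07 cycles

5.0458e+07 cycles


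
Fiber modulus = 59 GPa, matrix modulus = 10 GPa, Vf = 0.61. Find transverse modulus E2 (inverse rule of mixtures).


1/E2 = Vf/Ef + (1-Vf)/Em = 0.61/59 + 0.39/10
E2 = 20.27 GPa

20.27 GPa


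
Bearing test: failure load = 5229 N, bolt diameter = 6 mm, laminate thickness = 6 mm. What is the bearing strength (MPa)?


sigma_br = F/(d*h) = 5229/(6*6) = 145.3 MPa

145.3 MPa


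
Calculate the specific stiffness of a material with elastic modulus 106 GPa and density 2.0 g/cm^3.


Specific stiffness = E/rho = 106/2.0 = 53.0 GPa/(g/cm^3)

53.0 GPa/(g/cm^3)


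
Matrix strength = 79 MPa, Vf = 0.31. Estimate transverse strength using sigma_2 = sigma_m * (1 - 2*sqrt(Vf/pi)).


factor = 1 - 2*sqrt(0.31/pi) = 0.3717
sigma_2 = 79 * 0.3717 = 29.37 MPa

29.37 MPa


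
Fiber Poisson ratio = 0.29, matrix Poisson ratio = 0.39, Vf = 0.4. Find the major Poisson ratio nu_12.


nu_12 = nu_f*Vf + nu_m*(1-Vf) = 0.29*0.4 + 0.39*0.6 = 0.35

0.35


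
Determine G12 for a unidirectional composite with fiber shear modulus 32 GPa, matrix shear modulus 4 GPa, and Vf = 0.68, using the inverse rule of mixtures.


1/G12 = Vf/Gf + (1-Vf)/Gm = 0.68/32 + 0.32/4
G12 = 9.88 GPa

9.88 GPa


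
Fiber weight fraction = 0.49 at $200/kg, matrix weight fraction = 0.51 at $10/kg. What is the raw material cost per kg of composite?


Cost = cost_f*Wf + cost_m*Wm = 200*0.49 + 10*0.51 = $103.1/kg

$103.1/kg


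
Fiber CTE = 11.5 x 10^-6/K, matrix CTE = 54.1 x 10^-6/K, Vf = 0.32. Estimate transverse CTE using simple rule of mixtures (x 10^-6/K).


alpha_2 = alpha_f*Vf + alpha_m*(1-Vf) = 11.5*0.32 + 54.1*0.68 = 40.5 x 10^-6/K

40.5 x 10^-6/K


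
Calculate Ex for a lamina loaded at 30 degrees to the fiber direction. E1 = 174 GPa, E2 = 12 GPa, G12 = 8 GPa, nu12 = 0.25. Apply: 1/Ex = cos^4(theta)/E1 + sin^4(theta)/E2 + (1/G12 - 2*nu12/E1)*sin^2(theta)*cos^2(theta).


cos^4(30) = 0.5625, sin^4(30) = 0.0625, sin^2(30)*cos^2(30) = 0.1875
1/G12 - 2*nu12/E1 = 1/8 - 2*0.25/174 = 0.122126 GPa^-1
1/Ex = 0.5625/174 + 0.0625/12 + 0.122126*0.1875 = 0.0313398 GPa^-1
Ex = 31.91 GPa

31.91 GPa


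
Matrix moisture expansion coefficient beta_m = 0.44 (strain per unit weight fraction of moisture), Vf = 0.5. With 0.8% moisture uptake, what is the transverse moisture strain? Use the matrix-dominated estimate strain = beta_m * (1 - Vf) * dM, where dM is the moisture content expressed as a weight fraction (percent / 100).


dM = 0.8/100 = 0.008
strain = beta_m * (1-Vf) * dM = 0.44 * 0.5 * 0.008 = 0.00176

0.00176


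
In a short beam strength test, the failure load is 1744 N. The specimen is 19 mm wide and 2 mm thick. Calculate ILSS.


ILSS = 3F/(4bh) = 3*1744/(4*19*2) = 34.42 MPa

34.42 MPa


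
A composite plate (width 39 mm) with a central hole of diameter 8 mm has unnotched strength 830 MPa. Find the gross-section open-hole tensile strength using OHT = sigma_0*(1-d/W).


OHT = sigma_0*(1-d/W) = 830*(1-8/39) = 659.7 MPa

659.7 MPa


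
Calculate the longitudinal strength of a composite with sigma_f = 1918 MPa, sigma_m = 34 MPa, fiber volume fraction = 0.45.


sigma_1 = sigma_f*Vf + sigma_m*(1-Vf) = 1918*0.45 + 34*0.55 = 881.8 MPa

881.8 MPa


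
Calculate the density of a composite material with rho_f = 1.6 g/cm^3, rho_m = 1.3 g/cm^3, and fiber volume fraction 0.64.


rho_c = rho_f*Vf + rho_m*(1-Vf) = 1.6*0.64 + 1.3*0.36 = 1.492 g/cm^3

1.492 g/cm^3


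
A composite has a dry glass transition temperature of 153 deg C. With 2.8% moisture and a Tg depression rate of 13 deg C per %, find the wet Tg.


Tg_wet = Tg_dry - k*moisture = 153 - 13*2.8 = 116.6 deg C

116.6 deg C


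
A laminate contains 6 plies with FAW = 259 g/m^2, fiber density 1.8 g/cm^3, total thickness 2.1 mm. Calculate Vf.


Vf = n * FAW / (rho_f * h * 1000) = 6 * 259 / (1.8 * 2.1 * 1000) = 0.4111

0.4111


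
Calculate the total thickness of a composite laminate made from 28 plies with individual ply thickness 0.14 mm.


h = n * t_ply = 28 * 0.14 = 3.92 mm

3.92 mm


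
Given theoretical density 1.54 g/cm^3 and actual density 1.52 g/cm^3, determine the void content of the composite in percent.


Void% = (rho_theo - rho_actual)/rho_theo * 100 = (1.54 - 1.52)/1.54 * 100 = 1.3%

1.3%


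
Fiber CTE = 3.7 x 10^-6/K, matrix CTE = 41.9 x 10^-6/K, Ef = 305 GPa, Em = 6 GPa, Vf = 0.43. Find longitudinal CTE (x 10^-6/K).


E1 = Ef*Vf + Em*(1-Vf) = 134.57
alpha_1 = (alpha_f*Ef*Vf + alpha_m*Em*(1-Vf))/E1 = 4.67 x 10^-6/K

4.67 x 10^-6/K


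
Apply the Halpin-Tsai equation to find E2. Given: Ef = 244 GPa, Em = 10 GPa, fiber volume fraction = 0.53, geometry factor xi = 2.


eta = (Ef/Em - 1)/(Ef/Em + xi) = (24.4 - 1)/(24.4 + 2) = 0.8864
E2 = Em*(1+xi*eta*Vf)/(1-eta*Vf) = 36.58 GPa

36.58 GPa


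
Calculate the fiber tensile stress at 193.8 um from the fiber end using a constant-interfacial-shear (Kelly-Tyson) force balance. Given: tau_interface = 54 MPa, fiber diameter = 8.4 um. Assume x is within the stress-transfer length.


Force balance: sigma_f * (pi*d^2/4) = tau * (pi*d) * x  ->  sigma_f = 4 * tau * x / d
sigma_f = 4 * 54 * 193.8 / 8.4 = 4983.4 MPa

4983.4 MPa


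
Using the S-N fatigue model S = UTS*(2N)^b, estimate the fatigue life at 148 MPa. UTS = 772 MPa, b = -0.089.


N = 0.5 * (S/UTS)^(1/b) = 0.5 * (148/772)^(1/-0.089) = 5.7431e+07 cycles

5.7431e+07 cycles


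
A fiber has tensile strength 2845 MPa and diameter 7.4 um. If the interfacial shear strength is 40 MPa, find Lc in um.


Lc = sigma_f * d / (2 * tau_i) = 2845 * 7.4 / (2 * 40) = 263.2 um

263.2 um


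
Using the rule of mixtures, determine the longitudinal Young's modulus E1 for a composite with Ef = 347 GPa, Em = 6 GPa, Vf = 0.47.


E1 = Ef*Vf + Em*(1-Vf) = 347*0.47 + 6*0.53 = 166.27 GPa

166.27 GPa


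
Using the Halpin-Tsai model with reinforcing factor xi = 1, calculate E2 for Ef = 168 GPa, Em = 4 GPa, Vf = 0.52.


eta = (Ef/Em - 1)/(Ef/Em + xi) = (42.0 - 1)/(42.0 + 1) = 0.9535
E2 = Em*(1+xi*eta*Vf)/(1-eta*Vf) = 11.87 GPa

11.87 GPa


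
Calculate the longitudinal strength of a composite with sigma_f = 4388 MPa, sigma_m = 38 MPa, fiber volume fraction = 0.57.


sigma_1 = sigma_f*Vf + sigma_m*(1-Vf) = 4388*0.57 + 38*0.43 = 2517.5 MPa

2517.5 MPa


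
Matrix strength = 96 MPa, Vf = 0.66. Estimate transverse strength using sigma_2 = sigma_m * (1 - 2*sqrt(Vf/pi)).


factor = 1 - 2*sqrt(0.66/pi) = 0.0833
sigma_2 = 96 * 0.0833 = 8.0 MPa

8.0 MPa


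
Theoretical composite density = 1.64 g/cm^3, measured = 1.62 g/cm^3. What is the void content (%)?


Void% = (rho_theo - rho_actual)/rho_theo * 100 = (1.64 - 1.62)/1.64 * 100 = 1.22%

1.22%


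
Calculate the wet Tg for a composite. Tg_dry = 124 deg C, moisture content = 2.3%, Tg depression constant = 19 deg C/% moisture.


Tg_wet = Tg_dry - k*moisture = 124 - 19*2.3 = 80.3 deg C

80.3 deg C


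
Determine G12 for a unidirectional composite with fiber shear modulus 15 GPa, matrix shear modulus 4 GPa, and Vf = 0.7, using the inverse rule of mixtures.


1/G12 = Vf/Gf + (1-Vf)/Gm = 0.7/15 + 0.3/4
G12 = 8.22 GPa

8.22 GPa


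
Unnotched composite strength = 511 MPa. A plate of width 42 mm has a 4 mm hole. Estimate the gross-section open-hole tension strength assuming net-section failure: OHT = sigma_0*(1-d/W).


OHT = sigma_0*(1-d/W) = 511*(1-4/42) = 462.3 MPa

462.3 MPa


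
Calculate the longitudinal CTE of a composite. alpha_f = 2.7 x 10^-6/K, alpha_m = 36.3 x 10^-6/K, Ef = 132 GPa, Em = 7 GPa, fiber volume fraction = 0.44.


E1 = Ef*Vf + Em*(1-Vf) = 62.0
alpha_1 = (alpha_f*Ef*Vf + alpha_m*Em*(1-Vf))/E1 = 4.82 x 10^-6/K

4.82 x 10^-6/K


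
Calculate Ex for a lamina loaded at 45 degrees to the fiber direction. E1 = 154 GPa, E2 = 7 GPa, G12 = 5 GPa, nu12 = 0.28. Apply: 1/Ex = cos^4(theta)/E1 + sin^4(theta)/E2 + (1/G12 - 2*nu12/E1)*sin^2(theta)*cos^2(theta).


cos^4(45) = 0.25, sin^4(45) = 0.25, sin^2(45)*cos^2(45) = 0.25
1/G12 - 2*nu12/E1 = 1/5 - 2*0.28/154 = 0.196364 GPa^-1
1/Ex = 0.25/154 + 0.25/7 + 0.196364*0.25 = 0.0864286 GPa^-1
Ex = 11.57 GPa

11.57 GPa


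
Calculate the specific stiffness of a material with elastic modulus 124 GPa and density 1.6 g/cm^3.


Specific stiffness = E/rho = 124/1.6 = 77.5 GPa/(g/cm^3)

77.5 GPa/(g/cm^3)


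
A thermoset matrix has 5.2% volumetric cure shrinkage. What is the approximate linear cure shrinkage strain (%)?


Linear shrinkage ≈ vol_shrink/3 = 5.2/3 = 1.733%

1.733%


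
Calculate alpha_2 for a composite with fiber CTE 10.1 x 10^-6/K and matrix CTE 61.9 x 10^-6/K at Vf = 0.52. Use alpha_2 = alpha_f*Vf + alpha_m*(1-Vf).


alpha_2 = alpha_f*Vf + alpha_m*(1-Vf) = 10.1*0.52 + 61.9*0.48 = 35.0 x 10^-6/K

35.0 x 10^-6/K


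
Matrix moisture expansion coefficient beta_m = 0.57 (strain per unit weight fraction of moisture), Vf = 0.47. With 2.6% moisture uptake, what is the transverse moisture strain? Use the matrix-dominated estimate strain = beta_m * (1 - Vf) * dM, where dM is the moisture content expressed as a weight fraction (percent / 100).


dM = 2.6/100 = 0.026
strain = beta_m * (1-Vf) * dM = 0.57 * 0.53 * 0.026 = 0.0078546

0.0078546


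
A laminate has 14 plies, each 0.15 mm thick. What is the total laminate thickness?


h = n * t_ply = 14 * 0.15 = 2.1 mm

2.1 mm


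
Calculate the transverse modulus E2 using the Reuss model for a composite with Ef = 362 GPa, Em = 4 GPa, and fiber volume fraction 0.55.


1/E2 = Vf/Ef + (1-Vf)/Em = 0.55/362 + 0.45/4
E2 = 8.77 GPa

8.77 GPa


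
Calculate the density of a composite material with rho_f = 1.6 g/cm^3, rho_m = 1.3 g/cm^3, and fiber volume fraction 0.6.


rho_c = rho_f*Vf + rho_m*(1-Vf) = 1.6*0.6 + 1.3*0.4 = 1.48 g/cm^3

1.48 g/cm^3


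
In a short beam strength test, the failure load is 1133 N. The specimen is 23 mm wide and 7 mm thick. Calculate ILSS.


ILSS = 3F/(4bh) = 3*1133/(4*23*7) = 5.28 MPa

5.28 MPa


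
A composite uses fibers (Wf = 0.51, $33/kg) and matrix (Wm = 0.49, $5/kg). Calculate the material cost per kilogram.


Cost = cost_f*Wf + cost_m*Wm = 33*0.51 + 5*0.49 = $19.28/kg

$19.28/kg


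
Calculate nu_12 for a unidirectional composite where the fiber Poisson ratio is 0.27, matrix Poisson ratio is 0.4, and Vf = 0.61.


nu_12 = nu_f*Vf + nu_m*(1-Vf) = 0.27*0.61 + 0.4*0.39 = 0.3207

0.3207


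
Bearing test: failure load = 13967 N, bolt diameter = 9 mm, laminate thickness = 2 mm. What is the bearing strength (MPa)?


sigma_br = F/(d*h) = 13967/(9*2) = 775.9 MPa

775.9 MPa


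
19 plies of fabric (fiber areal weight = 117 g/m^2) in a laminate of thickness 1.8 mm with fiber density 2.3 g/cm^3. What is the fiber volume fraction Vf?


Vf = n * FAW / (rho_f * h * 1000) = 19 * 117 / (2.3 * 1.8 * 1000) = 0.537

0.537


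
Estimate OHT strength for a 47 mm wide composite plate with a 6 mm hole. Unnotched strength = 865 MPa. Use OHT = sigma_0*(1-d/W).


OHT = sigma_0*(1-d/W) = 865*(1-6/47) = 754.6 MPa

754.6 MPa


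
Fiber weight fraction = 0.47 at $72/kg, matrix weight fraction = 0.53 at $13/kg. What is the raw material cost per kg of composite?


Cost = cost_f*Wf + cost_m*Wm = 72*0.47 + 13*0.53 = $40.73/kg

$40.73/kg


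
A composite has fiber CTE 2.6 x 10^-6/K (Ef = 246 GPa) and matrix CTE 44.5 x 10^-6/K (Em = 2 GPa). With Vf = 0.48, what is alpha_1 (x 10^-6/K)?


E1 = Ef*Vf + Em*(1-Vf) = 119.12
alpha_1 = (alpha_f*Ef*Vf + alpha_m*Em*(1-Vf))/E1 = 2.97 x 10^-6/K

2.97 x 10^-6/K


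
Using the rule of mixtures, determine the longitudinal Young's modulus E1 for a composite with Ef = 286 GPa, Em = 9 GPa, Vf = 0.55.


E1 = Ef*Vf + Em*(1-Vf) = 286*0.55 + 9*0.45 = 161.35 GPa

161.35 GPa


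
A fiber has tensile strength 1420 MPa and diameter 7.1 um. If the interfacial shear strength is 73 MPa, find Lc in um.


Lc = sigma_f * d / (2 * tau_i) = 1420 * 7.1 / (2 * 73) = 69.1 um

69.1 um


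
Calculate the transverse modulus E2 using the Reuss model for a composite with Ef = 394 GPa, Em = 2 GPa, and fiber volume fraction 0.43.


1/E2 = Vf/Ef + (1-Vf)/Em = 0.43/394 + 0.57/2
E2 = 3.5 GPa

3.5 GPa


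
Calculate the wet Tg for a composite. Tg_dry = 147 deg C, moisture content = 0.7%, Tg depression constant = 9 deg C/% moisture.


Tg_wet = Tg_dry - k*moisture = 147 - 9*0.7 = 140.7 deg C

140.7 deg C


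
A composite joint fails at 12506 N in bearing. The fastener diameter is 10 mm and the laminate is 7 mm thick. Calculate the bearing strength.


sigma_br = F/(d*h) = 12506/(10*7) = 178.7 MPa

178.7 MPa


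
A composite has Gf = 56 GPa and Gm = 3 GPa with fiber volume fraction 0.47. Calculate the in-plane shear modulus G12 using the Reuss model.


1/G12 = Vf/Gf + (1-Vf)/Gm = 0.47/56 + 0.53/3
G12 = 5.4 GPa

5.4 GPa


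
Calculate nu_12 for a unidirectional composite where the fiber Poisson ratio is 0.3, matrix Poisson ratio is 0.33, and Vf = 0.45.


nu_12 = nu_f*Vf + nu_m*(1-Vf) = 0.3*0.45 + 0.33*0.55 = 0.3165

0.3165


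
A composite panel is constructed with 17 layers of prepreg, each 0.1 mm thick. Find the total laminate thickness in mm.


h = n * t_ply = 17 * 0.1 = 1.7 mm

1.7 mm


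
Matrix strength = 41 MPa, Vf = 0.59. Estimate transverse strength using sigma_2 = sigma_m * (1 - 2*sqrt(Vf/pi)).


factor = 1 - 2*sqrt(0.59/pi) = 0.1333
sigma_2 = 41 * 0.1333 = 5.46 MPa

5.46 MPa


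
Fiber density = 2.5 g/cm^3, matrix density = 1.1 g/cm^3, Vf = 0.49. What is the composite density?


rho_c = rho_f*Vf + rho_m*(1-Vf) = 2.5*0.49 + 1.1*0.51 = 1.786 g/cm^3

1.786 g/cm^3


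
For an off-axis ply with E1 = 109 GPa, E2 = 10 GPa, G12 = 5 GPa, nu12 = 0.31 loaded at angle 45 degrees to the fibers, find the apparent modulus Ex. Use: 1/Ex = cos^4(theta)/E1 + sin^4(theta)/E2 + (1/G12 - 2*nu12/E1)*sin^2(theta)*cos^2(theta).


cos^4(45) = 0.25, sin^4(45) = 0.25, sin^2(45)*cos^2(45) = 0.25
1/G12 - 2*nu12/E1 = 1/5 - 2*0.31/109 = 0.194312 GPa^-1
1/Ex = 0.25/109 + 0.25/10 + 0.194312*0.25 = 0.0758716 GPa^-1
Ex = 13.18 GPa

13.18 GPa


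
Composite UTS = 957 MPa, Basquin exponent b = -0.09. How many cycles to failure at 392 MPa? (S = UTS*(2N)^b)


N = 0.5 * (S/UTS)^(1/b) = 0.5 * (392/957)^(1/-0.09) = 10137.3426 cycles

10137.3426 cycles


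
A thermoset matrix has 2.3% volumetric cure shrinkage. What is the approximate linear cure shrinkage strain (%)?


Linear shrinkage ≈ vol_shrink/3 = 2.3/3 = 0.767%

0.767%


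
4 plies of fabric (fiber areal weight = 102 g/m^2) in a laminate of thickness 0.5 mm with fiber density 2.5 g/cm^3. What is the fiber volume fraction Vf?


Vf = n * FAW / (rho_f * h * 1000) = 4 * 102 / (2.5 * 0.5 * 1000) = 0.3264

0.3264


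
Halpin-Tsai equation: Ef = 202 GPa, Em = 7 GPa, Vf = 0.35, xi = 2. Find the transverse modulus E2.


eta = (Ef/Em - 1)/(Ef/Em + xi) = (28.8571 - 1)/(28.8571 + 2) = 0.9028
E2 = Em*(1+xi*eta*Vf)/(1-eta*Vf) = 16.7 GPa

16.7 GPa


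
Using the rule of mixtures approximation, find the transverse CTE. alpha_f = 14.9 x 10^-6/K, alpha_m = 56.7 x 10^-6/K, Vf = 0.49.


alpha_2 = alpha_f*Vf + alpha_m*(1-Vf) = 14.9*0.49 + 56.7*0.51 = 36.2 x 10^-6/K

36.2 x 10^-6/K


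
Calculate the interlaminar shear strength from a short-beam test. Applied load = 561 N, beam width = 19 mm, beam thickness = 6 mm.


ILSS = 3F/(4bh) = 3*561/(4*19*6) = 3.69 MPa

3.69 MPa


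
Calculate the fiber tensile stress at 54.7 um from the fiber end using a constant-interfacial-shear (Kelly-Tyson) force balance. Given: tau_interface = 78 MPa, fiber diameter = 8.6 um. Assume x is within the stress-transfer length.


Force balance: sigma_f * (pi*d^2/4) = tau * (pi*d) * x  ->  sigma_f = 4 * tau * x / d
sigma_f = 4 * 78 * 54.7 / 8.6 = 1984.5 MPa

1984.5 MPa


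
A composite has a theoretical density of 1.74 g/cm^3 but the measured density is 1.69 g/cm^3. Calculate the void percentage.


Void% = (rho_theo - rho_actual)/rho_theo * 100 = (1.74 - 1.69)/1.74 * 100 = 2.87%

2.87%


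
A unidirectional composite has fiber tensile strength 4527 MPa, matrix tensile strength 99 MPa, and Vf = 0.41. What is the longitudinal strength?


sigma_1 = sigma_f*Vf + sigma_m*(1-Vf) = 4527*0.41 + 99*0.59 = 1914.5 MPa

1914.5 MPa


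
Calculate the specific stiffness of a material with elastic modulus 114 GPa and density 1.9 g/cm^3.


Specific stiffness = E/rho = 114/1.9 = 60.0 GPa/(g/cm^3)

60.0 GPa/(g/cm^3)


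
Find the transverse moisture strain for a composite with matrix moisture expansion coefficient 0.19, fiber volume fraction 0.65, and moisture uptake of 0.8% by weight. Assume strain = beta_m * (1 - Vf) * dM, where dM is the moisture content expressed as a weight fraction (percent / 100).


dM = 0.8/100 = 0.008
strain = beta_m * (1-Vf) * dM = 0.19 * 0.35 * 0.008 = 0.000532

0.000532


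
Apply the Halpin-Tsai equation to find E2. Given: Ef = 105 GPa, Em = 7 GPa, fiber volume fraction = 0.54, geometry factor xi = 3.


eta = (Ef/Em - 1)/(Ef/Em + xi) = (15.0 - 1)/(15.0 + 3) = 0.7778
E2 = Em*(1+xi*eta*Vf)/(1-eta*Vf) = 27.28 GPa

27.28 GPa


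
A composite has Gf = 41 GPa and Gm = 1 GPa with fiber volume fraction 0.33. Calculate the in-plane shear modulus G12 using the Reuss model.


1/G12 = Vf/Gf + (1-Vf)/Gm = 0.33/41 + 0.67/1
G12 = 1.47 GPa

1.47 GPa


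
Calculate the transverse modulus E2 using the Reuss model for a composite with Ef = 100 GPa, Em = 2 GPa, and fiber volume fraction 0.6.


1/E2 = Vf/Ef + (1-Vf)/Em = 0.6/100 + 0.4/2
E2 = 4.85 GPa

4.85 GPa


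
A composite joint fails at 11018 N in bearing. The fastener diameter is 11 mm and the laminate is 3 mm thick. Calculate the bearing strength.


sigma_br = F/(d*h) = 11018/(11*3) = 333.9 MPa

333.9 MPa


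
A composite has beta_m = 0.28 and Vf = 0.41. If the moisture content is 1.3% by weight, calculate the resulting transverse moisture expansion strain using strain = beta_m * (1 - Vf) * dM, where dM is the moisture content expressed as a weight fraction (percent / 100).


dM = 1.3/100 = 0.013
strain = beta_m * (1-Vf) * dM = 0.28 * 0.59 * 0.013 = 0.0021476

0.0021476


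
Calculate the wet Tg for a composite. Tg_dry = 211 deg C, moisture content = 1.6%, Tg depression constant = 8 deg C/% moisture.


Tg_wet = Tg_dry - k*moisture = 211 - 8*1.6 = 198.2 deg C

198.2 deg C


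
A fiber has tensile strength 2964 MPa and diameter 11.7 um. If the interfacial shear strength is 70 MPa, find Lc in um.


Lc = sigma_f * d / (2 * tau_i) = 2964 * 11.7 / (2 * 70) = 247.7 um

247.7 um


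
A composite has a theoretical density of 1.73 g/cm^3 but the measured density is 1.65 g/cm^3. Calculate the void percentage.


Void% = (rho_theo - rho_actual)/rho_theo * 100 = (1.73 - 1.65)/1.73 * 100 = 4.62%

4.62%


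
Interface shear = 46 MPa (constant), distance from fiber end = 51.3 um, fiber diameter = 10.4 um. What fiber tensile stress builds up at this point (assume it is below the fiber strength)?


Force balance: sigma_f * (pi*d^2/4) = tau * (pi*d) * x  ->  sigma_f = 4 * tau * x / d
sigma_f = 4 * 46 * 51.3 / 10.4 = 907.6 MPa

907.6 MPa


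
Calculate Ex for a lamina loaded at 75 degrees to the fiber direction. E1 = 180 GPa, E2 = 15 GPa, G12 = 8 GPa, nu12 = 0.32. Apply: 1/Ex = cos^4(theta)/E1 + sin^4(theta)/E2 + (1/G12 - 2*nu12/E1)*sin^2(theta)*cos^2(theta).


cos^4(75) = 0.004487, sin^4(75) = 0.870513, sin^2(75)*cos^2(75) = 0.0625
1/G12 - 2*nu12/E1 = 1/8 - 2*0.32/180 = 0.121444 GPa^-1
1/Ex = 0.004487/180 + 0.870513/15 + 0.121444*0.0625 = 0.0656494 GPa^-1
Ex = 15.23 GPa

15.23 GPa


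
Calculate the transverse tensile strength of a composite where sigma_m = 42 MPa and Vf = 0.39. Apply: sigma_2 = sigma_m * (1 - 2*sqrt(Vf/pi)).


factor = 1 - 2*sqrt(0.39/pi) = 0.2953
sigma_2 = 42 * 0.2953 = 12.4 MPa

12.4 MPa


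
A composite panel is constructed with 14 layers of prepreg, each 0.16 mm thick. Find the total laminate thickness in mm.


h = n * t_ply = 14 * 0.16 = 2.24 mm

2.24 mm


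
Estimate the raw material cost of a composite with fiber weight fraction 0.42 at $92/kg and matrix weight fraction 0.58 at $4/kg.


Cost = cost_f*Wf + cost_m*Wm = 92*0.42 + 4*0.58 = $40.96/kg

$40.96/kg


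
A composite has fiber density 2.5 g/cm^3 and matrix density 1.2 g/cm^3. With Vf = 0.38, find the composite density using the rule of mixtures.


rho_c = rho_f*Vf + rho_m*(1-Vf) = 2.5*0.38 + 1.2*0.62 = 1.694 g/cm^3

1.694 g/cm^3


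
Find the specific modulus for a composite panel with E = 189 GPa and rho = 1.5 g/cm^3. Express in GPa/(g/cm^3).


Specific stiffness = E/rho = 189/1.5 = 126.0 GPa/(g/cm^3)

126.0 GPa/(g/cm^3)


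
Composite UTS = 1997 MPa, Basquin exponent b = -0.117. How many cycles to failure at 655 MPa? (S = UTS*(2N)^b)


N = 0.5 * (S/UTS)^(1/b) = 0.5 * (655/1997)^(1/-0.117) = 6868.9613 cycles

6868.9613 cycles


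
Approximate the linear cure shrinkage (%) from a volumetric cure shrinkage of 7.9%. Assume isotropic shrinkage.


Linear shrinkage ≈ vol_shrink/3 = 7.9/3 = 2.633%

2.633%


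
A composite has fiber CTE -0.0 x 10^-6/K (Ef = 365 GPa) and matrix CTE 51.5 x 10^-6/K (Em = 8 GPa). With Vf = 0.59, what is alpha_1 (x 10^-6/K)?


E1 = Ef*Vf + Em*(1-Vf) = 218.63
alpha_1 = (alpha_f*Ef*Vf + alpha_m*Em*(1-Vf))/E1 = 0.77 x 10^-6/K

0.77 x 10^-6/K


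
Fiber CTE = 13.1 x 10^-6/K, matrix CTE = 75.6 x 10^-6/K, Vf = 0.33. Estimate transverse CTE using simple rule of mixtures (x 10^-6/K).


alpha_2 = alpha_f*Vf + alpha_m*(1-Vf) = 13.1*0.33 + 75.6*0.67 = 55.0 x 10^-6/K

55.0 x 10^-6/K


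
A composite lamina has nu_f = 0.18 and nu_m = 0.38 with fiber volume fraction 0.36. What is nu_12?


nu_12 = nu_f*Vf + nu_m*(1-Vf) = 0.18*0.36 + 0.38*0.64 = 0.308

0.308


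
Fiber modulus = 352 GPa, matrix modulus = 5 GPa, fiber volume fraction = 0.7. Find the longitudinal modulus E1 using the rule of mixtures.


E1 = Ef*Vf + Em*(1-Vf) = 352*0.7 + 5*0.3 = 247.9 GPa

247.9 GPa


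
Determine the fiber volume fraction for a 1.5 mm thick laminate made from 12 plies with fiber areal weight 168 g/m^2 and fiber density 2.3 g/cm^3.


Vf = n * FAW / (rho_f * h * 1000) = 12 * 168 / (2.3 * 1.5 * 1000) = 0.5843

0.5843


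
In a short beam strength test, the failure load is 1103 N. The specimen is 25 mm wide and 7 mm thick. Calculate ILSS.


ILSS = 3F/(4bh) = 3*1103/(4*25*7) = 4.73 MPa

4.73 MPa


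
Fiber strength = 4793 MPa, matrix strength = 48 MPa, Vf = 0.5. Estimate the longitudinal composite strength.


sigma_1 = sigma_f*Vf + sigma_m*(1-Vf) = 4793*0.5 + 48*0.5 = 2420.5 MPa

2420.5 MPa


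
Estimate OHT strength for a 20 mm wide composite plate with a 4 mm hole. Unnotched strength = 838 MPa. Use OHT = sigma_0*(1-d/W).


OHT = sigma_0*(1-d/W) = 838*(1-4/20) = 670.4 MPa

670.4 MPa


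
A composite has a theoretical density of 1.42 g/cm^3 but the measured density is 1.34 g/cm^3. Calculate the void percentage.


Void% = (rho_theo - rho_actual)/rho_theo * 100 = (1.42 - 1.34)/1.42 * 100 = 5.63%

5.63%


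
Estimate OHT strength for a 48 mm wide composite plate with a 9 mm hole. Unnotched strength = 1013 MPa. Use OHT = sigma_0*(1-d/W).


OHT = sigma_0*(1-d/W) = 1013*(1-9/48) = 823.1 MPa

823.1 MPa


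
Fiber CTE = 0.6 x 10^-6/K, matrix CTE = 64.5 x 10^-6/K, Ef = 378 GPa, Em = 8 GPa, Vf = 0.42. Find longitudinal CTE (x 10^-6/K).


E1 = Ef*Vf + Em*(1-Vf) = 163.4
alpha_1 = (alpha_f*Ef*Vf + alpha_m*Em*(1-Vf))/E1 = 2.41 x 10^-6/K

2.41 x 10^-6/K


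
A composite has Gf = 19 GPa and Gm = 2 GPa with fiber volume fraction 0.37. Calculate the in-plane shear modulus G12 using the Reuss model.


1/G12 = Vf/Gf + (1-Vf)/Gm = 0.37/19 + 0.63/2
G12 = 2.99 GPa

2.99 GPa


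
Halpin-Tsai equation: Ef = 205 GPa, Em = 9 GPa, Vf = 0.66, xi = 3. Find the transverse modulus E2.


eta = (Ef/Em - 1)/(Ef/Em + xi) = (22.7778 - 1)/(22.7778 + 3) = 0.8448
E2 = Em*(1+xi*eta*Vf)/(1-eta*Vf) = 54.37 GPa

54.37 GPa


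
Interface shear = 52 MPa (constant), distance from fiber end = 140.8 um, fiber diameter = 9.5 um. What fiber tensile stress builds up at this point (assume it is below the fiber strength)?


Force balance: sigma_f * (pi*d^2/4) = tau * (pi*d) * x  ->  sigma_f = 4 * tau * x / d
sigma_f = 4 * 52 * 140.8 / 9.5 = 3082.8 MPa

3082.8 MPa


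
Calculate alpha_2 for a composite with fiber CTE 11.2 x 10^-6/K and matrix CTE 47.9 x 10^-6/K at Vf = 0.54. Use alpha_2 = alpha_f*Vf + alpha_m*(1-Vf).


alpha_2 = alpha_f*Vf + alpha_m*(1-Vf) = 11.2*0.54 + 47.9*0.46 = 28.1 x 10^-6/K

28.1 x 10^-6/K


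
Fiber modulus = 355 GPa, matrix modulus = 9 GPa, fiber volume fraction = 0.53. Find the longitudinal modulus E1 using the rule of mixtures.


E1 = Ef*Vf + Em*(1-Vf) = 355*0.53 + 9*0.47 = 192.38 GPa

192.38 GPa


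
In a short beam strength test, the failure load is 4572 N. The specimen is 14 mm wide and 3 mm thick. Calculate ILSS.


ILSS = 3F/(4bh) = 3*4572/(4*14*3) = 81.64 MPa

81.64 MPa


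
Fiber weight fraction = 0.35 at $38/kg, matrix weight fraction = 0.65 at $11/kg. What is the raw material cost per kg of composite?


Cost = cost_f*Wf + cost_m*Wm = 38*0.35 + 11*0.65 = $20.45/kg

$20.45/kg


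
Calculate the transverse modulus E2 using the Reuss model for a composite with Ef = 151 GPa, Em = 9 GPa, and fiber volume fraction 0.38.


1/E2 = Vf/Ef + (1-Vf)/Em = 0.38/151 + 0.62/9
E2 = 14.0 GPa

14.0 GPa


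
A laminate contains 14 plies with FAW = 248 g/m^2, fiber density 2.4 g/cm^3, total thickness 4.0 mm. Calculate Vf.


Vf = n * FAW / (rho_f * h * 1000) = 14 * 248 / (2.4 * 4.0 * 1000) = 0.3617

0.3617


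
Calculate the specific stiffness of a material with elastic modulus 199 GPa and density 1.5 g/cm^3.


Specific stiffness = E/rho = 199/1.5 = 132.7 GPa/(g/cm^3)

132.7 GPa/(g/cm^3)


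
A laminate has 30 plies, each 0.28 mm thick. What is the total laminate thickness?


h = n * t_ply = 30 * 0.28 = 8.4 mm

8.4 mm


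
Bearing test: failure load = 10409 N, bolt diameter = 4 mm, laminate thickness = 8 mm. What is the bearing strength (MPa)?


sigma_br = F/(d*h) = 10409/(4*8) = 325.3 MPa

325.3 MPa


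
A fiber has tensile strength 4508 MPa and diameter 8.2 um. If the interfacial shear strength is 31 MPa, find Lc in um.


Lc = sigma_f * d / (2 * tau_i) = 4508 * 8.2 / (2 * 31) = 596.2 um

596.2 um


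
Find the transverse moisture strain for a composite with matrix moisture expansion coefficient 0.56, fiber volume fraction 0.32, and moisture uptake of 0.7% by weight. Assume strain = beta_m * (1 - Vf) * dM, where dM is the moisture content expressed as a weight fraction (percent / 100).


dM = 0.7/100 = 0.007
strain = beta_m * (1-Vf) * dM = 0.56 * 0.68 * 0.007 = 0.0026656

0.0026656


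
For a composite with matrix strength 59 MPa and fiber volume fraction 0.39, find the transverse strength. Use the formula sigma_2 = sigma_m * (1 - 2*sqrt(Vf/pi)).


factor = 1 - 2*sqrt(0.39/pi) = 0.2953
sigma_2 = 59 * 0.2953 = 17.42 MPa

17.42 MPa


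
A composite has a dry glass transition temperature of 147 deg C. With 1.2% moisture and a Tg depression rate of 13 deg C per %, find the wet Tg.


Tg_wet = Tg_dry - k*moisture = 147 - 13*1.2 = 131.4 deg C

131.4 deg C
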